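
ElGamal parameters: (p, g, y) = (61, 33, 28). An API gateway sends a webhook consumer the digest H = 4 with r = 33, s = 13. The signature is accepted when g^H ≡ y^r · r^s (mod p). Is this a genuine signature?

Left side g^H mod p:
Squares mod 61: 33^1≡33, 33^2≡52, 33^4≡20
33^4 ≡ 20 (mod 61)
Right side y^r · r^s mod p:
Squares mod 61: 28^1≡28, 28^2≡52, 28^4≡20, 28^8≡34, 28^16≡58, 28^32≡9
33 = 32 + 1, so 28^33 ≡ 9·28 ≡ 8 (mod 61)
Squares mod 61: 33^1≡33, 33^2≡52, 33^4≡20, 33^8≡34
13 = 8 + 4 + 1, so 33^13 ≡ 34·20·33 ≡ 53 (mod 61)
8·53 = 424 ≡ 58 (mod 61)
20 ≠ 58, so verification fails.

forged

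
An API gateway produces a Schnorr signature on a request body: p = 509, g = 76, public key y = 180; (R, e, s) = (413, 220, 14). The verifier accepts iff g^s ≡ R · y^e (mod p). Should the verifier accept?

reject

g^s mod p:
Squares mod 509: 76^1≡76, 76^2≡177, 76^4≡280, 76^8≡14
14 = 8 + 4 + 2, so 76^14 ≡ 14·280·177 ≡ 73 (mod 509)
R · y^e mod p:
Squares mod 509: 180^1≡180, 180^2≡333, 180^4≡436, 180^8≡239, 180^16≡113, 180^32≡44, 180^64≡409, 180^128≡329
220 = 128 + 64 + 16 + 8 + 4, so 180^220 ≡ 329·409·113·239·436 ≡ 14 (mod 509)
413·14 = 5782 ≡ 183 (mod 509)
73 ≠ 183; the check fails.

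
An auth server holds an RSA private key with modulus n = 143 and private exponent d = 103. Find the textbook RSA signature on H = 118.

Squares mod 143: H^1≡118, H^2≡53, H^4≡92, H^8≡27, H^16≡14, H^32≡53, H^64≡92
103 = 64 + 32 + 4 + 2 + 1, so H^103 ≡ 92·53·92·53·118 ≡ 105 (mod 143)

105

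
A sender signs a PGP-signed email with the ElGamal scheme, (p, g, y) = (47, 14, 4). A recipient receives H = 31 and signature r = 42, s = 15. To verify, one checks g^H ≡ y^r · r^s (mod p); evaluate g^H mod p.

7

14^2 = 196 ≡ 8
14^4 ≡ 8^2 = 64 ≡ 17
14^8 ≡ 17^2 = 289 ≡ 7
14^16 ≡ 7^2 = 49 ≡ 2
31 = 16 + 8 + 4 + 2 + 1, so 14^31 ≡ 2·7·17·8·14 ≡ 7 (mod 47)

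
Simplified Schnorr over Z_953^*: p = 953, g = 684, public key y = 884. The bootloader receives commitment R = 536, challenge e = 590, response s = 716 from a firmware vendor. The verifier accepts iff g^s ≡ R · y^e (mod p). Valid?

no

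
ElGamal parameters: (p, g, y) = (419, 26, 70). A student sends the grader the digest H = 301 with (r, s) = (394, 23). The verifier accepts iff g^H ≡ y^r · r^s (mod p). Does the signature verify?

does not verify

Left side g^H mod p:
Squares mod 419: 26^1≡26, 26^2≡257, 26^4≡266, 26^8≡364, 26^16≡92, 26^32≡84, 26^64≡352, 26^128≡299, 26^256≡154
301 = 256 + 32 + 8 + 4 + 1, so 26^301 ≡ 154·84·364·266·26 ≡ 374 (mod 419)
Right side y^r · r^s mod p:
Squares mod 419: 70^1≡70, 70^2≡291, 70^4≡43, 70^8≡173, 70^16≡180, 70^32≡137, 70^64≡333, 70^128≡273, 70^256≡366
394 = 256 + 128 + 8 + 2, so 70^394 ≡ 366·273·173·291 ≡ 197 (mod 419)
Squares mod 419: 394^1≡394, 394^2≡206, 394^4≡117, 394^8≡281, 394^16≡189
23 = 16 + 4 + 2 + 1, so 394^23 ≡ 189·117·206·394 ≡ 155 (mod 419)
197·155 = 30535 ≡ 367 (mod 419)
374 ≠ 367, so verification fails.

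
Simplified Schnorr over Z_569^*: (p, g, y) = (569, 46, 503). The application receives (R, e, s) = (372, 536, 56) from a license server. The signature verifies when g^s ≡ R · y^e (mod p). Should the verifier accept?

accept

g^s mod p:
46^2 = 2116 ≡ 409
46^4 ≡ 409^2 = 167281 ≡ 564
46^8 ≡ 564^2 = 318096 ≡ 25
46^16 ≡ 25^2 = 625 ≡ 56
46^32 ≡ 56^2 = 3136 ≡ 291
56 = 32 + 16 + 8, so 46^56 ≡ 291·56·25 ≡ 565 (mod 569)
R · y^e mod p:
503^2 = 253009 ≡ 373
503^4 ≡ 373^2 = 139129 ≡ 293
503^8 ≡ 293^2 = 85849 ≡ 499
503^16 ≡ 499^2 = 249001 ≡ 348
503^32 ≡ 348^2 = 121104 ≡ 476
503^64 ≡ 476^2 = 226576 ≡ 114
503^128 ≡ 114^2 = 12996 ≡ 478
503^256 ≡ 478^2 = 228484 ≡ 315
503^512 ≡ 315^2 = 99225 ≡ 219
536 = 512 + 16 + 8, so 503^536 ≡ 219·348·499 ≡ 104 (mod 569)
372·104 = 38688 ≡ 565 (mod 569)
565 ≡ 565 (mod 569); signature holds.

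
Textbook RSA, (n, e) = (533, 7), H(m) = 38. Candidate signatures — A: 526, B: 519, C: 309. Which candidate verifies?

B

Candidate A: Squares mod 533: 526^1≡526, 526^2≡49, 526^4≡269; 7 = 4 + 2 + 1, so 526^7 ≡ 269·49·526 ≡ 475 (mod 533)
Candidate B: Squares mod 533: 519^1≡519, 519^2≡196, 519^4≡40; 7 = 4 + 2 + 1, so 519^7 ≡ 40·196·519 ≡ 38 (mod 533)
  → matches H(m) = 38
Candidate C: Squares mod 533: 309^1≡309, 309^2≡74, 309^4≡146; 7 = 4 + 2 + 1, so 309^7 ≡ 146·74·309 ≡ 257 (mod 533)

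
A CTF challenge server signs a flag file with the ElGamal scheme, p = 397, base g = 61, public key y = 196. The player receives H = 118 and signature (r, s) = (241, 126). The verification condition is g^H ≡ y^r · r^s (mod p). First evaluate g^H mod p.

61^2 = 3721 ≡ 148
61^4 ≡ 148^2 = 21904 ≡ 69
61^8 ≡ 69^2 = 4761 ≡ 394
61^16 ≡ 394^2 = 155236 ≡ 9
61^32 ≡ 9^2 = 81
61^64 ≡ 81^2 = 6561 ≡ 209
118 = 64 + 32 + 16 + 4 + 2, so 61^118 ≡ 209·81·9·69·148 ≡ 42 (mod 397)

42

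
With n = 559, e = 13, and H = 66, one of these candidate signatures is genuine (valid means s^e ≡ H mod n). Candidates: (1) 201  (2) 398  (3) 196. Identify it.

Candidate 1: 201^13 mod 559 = 448
Candidate 2: 398^13 mod 559 = 47
Candidate 3: 196^13 mod 559 = 66
  → matches H = 66

3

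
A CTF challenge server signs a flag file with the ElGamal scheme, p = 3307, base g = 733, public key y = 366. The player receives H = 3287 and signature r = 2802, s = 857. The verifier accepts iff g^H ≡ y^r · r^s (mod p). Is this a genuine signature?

genuine

Left side g^H mod p:
733^3287 mod 3307 = 2426
Right side y^r · r^s mod p:
366^2802 mod 3307 = 1947
2802^857 mod 3307 = 966
1947·966 = 1880802 ≡ 2426 (mod 3307)
2426 ≡ 2426 (mod 3307), so the signature is genuine.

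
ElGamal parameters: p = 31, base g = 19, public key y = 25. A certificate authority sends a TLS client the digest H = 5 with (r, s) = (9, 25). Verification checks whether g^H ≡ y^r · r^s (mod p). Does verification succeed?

passes

Left side g^H mod p:
Squares mod 31: 19^1≡19, 19^2≡20, 19^4≡28
5 = 4 + 1, so 19^5 ≡ 28·19 ≡ 5 (mod 31)
Right side y^r · r^s mod p:
Squares mod 31: 25^1≡25, 25^2≡5, 25^4≡25, 25^8≡5
9 = 8 + 1, so 25^9 ≡ 5·25 ≡ 1 (mod 31)
Squares mod 31: 9^1≡9, 9^2≡19, 9^4≡20, 9^8≡28, 9^16≡9
25 = 16 + 8 + 1, so 9^25 ≡ 9·28·9 ≡ 5 (mod 31)
1·5 = 5 ≡ 5 (mod 31)
5 ≡ 5 (mod 31), so the signature is genuine.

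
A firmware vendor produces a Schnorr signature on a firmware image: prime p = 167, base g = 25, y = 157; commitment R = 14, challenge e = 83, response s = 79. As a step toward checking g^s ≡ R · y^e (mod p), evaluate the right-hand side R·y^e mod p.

Squares mod 167: 157^1≡157, 157^2≡100, 157^4≡147, 157^8≡66, 157^16≡14, 157^32≡29, 157^64≡6
83 = 64 + 16 + 2 + 1, so 157^83 ≡ 6·14·100·157 ≡ 1 (mod 167)
R · y^e ≡ 14·1 = 14 ≡ 14 (mod 167)

14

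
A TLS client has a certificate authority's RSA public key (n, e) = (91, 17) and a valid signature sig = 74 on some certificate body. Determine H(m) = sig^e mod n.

16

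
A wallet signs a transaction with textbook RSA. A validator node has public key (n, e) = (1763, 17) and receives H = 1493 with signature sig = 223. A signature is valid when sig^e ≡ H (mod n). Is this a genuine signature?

Squares mod 1763: sig^1≡223, sig^2≡365, sig^4≡1000, sig^8≡379, sig^16≡838
17 = 16 + 1, so sig^17 ≡ 838·223 ≡ 1759 (mod 1763)
sig^17 mod 1763 = 1759, but H = 1493.

forged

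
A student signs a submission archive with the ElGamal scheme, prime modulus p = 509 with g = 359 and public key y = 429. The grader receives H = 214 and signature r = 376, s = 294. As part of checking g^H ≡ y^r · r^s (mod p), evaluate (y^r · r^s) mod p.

Squares mod 509: 429^1≡429, 429^2≡292, 429^4≡261, 429^8≡424, 429^16≡99, 429^32≡130, 429^64≡103, 429^128≡429, 429^256≡292
376 = 256 + 64 + 32 + 16 + 8, so 429^376 ≡ 292·103·130·99·424 ≡ 185 (mod 509)
Squares mod 509: 376^1≡376, 376^2≡383, 376^4≡97, 376^8≡247, 376^16≡438, 376^32≡460, 376^64≡365, 376^128≡376, 376^256≡383
294 = 256 + 32 + 4 + 2, so 376^294 ≡ 383·460·97·383 ≡ 113 (mod 509)
y^r · r^s ≡ 185·113 = 20905 ≡ 36 (mod 509)

36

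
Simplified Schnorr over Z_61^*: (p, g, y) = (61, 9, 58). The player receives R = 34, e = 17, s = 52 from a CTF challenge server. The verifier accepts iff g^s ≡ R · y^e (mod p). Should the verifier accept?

g^s mod p:
9^52 mod 61 = 20
R · y^e mod p:
58^17 mod 61 = 9
34·9 = 306 ≡ 1 (mod 61)
20 ≠ 1; the check fails.

reject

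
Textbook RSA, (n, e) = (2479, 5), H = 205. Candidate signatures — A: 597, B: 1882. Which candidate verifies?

B

Candidate A: Squares mod 2479: 597^1≡597, 597^2≡1912, 597^4≡1698; 5 = 4 + 1, so 597^5 ≡ 1698·597 ≡ 2274 (mod 2479)
Candidate B: Squares mod 2479: 1882^1≡1882, 1882^2≡1912, 1882^4≡1698; 5 = 4 + 1, so 1882^5 ≡ 1698·1882 ≡ 205 (mod 2479)
  → matches H = 205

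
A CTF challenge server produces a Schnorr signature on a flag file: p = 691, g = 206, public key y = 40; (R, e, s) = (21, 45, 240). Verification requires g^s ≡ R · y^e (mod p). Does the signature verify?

g^s mod p:
206^2 = 42436 ≡ 285
206^4 ≡ 285^2 = 81225 ≡ 378
206^8 ≡ 378^2 = 142884 ≡ 538
206^16 ≡ 538^2 = 289444 ≡ 606
206^32 ≡ 606^2 = 367236 ≡ 315
206^64 ≡ 315^2 = 99225 ≡ 412
206^128 ≡ 412^2 = 169744 ≡ 449
240 = 128 + 64 + 32 + 16, so 206^240 ≡ 449·412·315·606 ≡ 441 (mod 691)
R · y^e mod p:
40^2 = 1600 ≡ 218
40^4 ≡ 218^2 = 47524 ≡ 536
40^8 ≡ 536^2 = 287296 ≡ 531
40^16 ≡ 531^2 = 281961 ≡ 33
40^32 ≡ 33^2 = 1089 ≡ 398
45 = 32 + 8 + 4 + 1, so 40^45 ≡ 398·531·536·40 ≡ 21 (mod 691)
21·21 = 441 ≡ 441 (mod 691)
441 ≡ 441 (mod 691); signature holds.

verifies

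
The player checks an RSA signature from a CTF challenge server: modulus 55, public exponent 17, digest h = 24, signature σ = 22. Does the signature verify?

does not verify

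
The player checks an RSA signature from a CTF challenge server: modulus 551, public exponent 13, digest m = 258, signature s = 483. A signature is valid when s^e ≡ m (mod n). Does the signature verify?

does not verify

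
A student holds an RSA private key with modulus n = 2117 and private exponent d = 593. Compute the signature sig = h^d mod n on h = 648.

h^593 mod 2117 = 8

8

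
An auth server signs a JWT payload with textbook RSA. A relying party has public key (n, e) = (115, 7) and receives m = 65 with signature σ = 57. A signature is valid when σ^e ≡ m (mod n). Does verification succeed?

fails

σ^2 ≡ 57^2 = 3249 ≡ 29
σ^4 ≡ 29^2 = 841 ≡ 36
7 = 4 + 2 + 1, so σ^7 ≡ 36·29·57 ≡ 53 (mod 115)
The recovered value 53 does not match the digest 65.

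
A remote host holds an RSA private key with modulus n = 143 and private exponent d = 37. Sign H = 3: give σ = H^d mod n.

Squares mod 143: H^1≡3, H^2≡9, H^4≡81, H^8≡126, H^16≡3, H^32≡9
37 = 32 + 4 + 1, so H^37 ≡ 9·81·3 ≡ 42 (mod 143)

42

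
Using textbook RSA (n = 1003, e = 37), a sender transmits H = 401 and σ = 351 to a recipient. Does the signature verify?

verifies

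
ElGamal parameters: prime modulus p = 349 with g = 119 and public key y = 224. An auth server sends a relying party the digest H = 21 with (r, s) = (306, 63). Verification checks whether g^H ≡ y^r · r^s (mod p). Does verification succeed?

passes

Left side g^H mod p:
119^2 = 14161 ≡ 201
119^4 ≡ 201^2 = 40401 ≡ 266
119^8 ≡ 266^2 = 70756 ≡ 258
119^16 ≡ 258^2 = 66564 ≡ 254
21 = 16 + 4 + 1, so 119^21 ≡ 254·266·119 ≡ 203 (mod 349)
Right side y^r · r^s mod p:
224^2 = 50176 ≡ 269
224^4 ≡ 269^2 = 72361 ≡ 118
224^8 ≡ 118^2 = 13924 ≡ 313
224^16 ≡ 313^2 = 97969 ≡ 249
224^32 ≡ 249^2 = 62001 ≡ 228
224^64 ≡ 228^2 = 51984 ≡ 332
224^128 ≡ 332^2 = 110224 ≡ 289
224^256 ≡ 289^2 = 83521 ≡ 110
306 = 256 + 32 + 16 + 2, so 224^306 ≡ 110·228·249·269 ≡ 249 (mod 349)
306^2 = 93636 ≡ 104
306^4 ≡ 104^2 = 10816 ≡ 346
306^8 ≡ 346^2 = 119716 ≡ 9
306^16 ≡ 9^2 = 81
306^32 ≡ 81^2 = 6561 ≡ 279
63 = 32 + 16 + 8 + 4 + 2 + 1, so 306^63 ≡ 279·81·9·346·104·306 ≡ 162 (mod 349)
249·162 = 40338 ≡ 203 (mod 349)
203 ≡ 203 (mod 349), so the signature is genuine.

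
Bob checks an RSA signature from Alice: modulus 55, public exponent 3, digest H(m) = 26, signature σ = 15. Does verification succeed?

fails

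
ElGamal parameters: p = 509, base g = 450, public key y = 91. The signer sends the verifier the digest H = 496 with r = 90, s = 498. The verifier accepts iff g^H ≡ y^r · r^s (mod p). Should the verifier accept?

reject

Left side g^H mod p:
450^2 = 202500 ≡ 427
450^4 ≡ 427^2 = 182329 ≡ 107
450^8 ≡ 107^2 = 11449 ≡ 251
450^16 ≡ 251^2 = 63001 ≡ 394
450^32 ≡ 394^2 = 155236 ≡ 500
450^64 ≡ 500^2 = 250000 ≡ 81
450^128 ≡ 81^2 = 6561 ≡ 453
450^256 ≡ 453^2 = 205209 ≡ 82
496 = 256 + 128 + 64 + 32 + 16, so 450^496 ≡ 82·453·81·500·394 ≡ 123 (mod 509)
Right side y^r · r^s mod p:
91^2 = 8281 ≡ 137
91^4 ≡ 137^2 = 18769 ≡ 445
91^8 ≡ 445^2 = 198025 ≡ 24
91^16 ≡ 24^2 = 576 ≡ 67
91^32 ≡ 67^2 = 4489 ≡ 417
91^64 ≡ 417^2 = 173889 ≡ 320
90 = 64 + 16 + 8 + 2, so 91^90 ≡ 320·67·24·137 ≡ 256 (mod 509)
90^2 = 8100 ≡ 465
90^4 ≡ 465^2 = 216225 ≡ 409
90^8 ≡ 409^2 = 167281 ≡ 329
90^16 ≡ 329^2 = 108241 ≡ 333
90^32 ≡ 333^2 = 110889 ≡ 436
90^64 ≡ 436^2 = 190096 ≡ 239
90^128 ≡ 239^2 = 57121 ≡ 113
90^256 ≡ 113^2 = 12769 ≡ 44
498 = 256 + 128 + 64 + 32 + 16 + 2, so 90^498 ≡ 44·113·239·436·333·465 ≡ 484 (mod 509)
256·484 = 123904 ≡ 217 (mod 509)
123 ≠ 217, so verification fails.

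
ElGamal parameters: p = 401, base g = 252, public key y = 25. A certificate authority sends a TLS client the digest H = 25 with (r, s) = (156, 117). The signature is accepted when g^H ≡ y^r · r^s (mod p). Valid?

Left side g^H mod p:
Squares mod 401: 252^1≡252, 252^2≡146, 252^4≡63, 252^8≡360, 252^16≡77
25 = 16 + 8 + 1, so 252^25 ≡ 77·360·252 ≡ 20 (mod 401)
Right side y^r · r^s mod p:
Squares mod 401: 25^1≡25, 25^2≡224, 25^4≡51, 25^8≡195, 25^16≡331, 25^32≡88, 25^64≡125, 25^128≡387
156 = 128 + 16 + 8 + 4, so 25^156 ≡ 387·331·195·51 ≡ 196 (mod 401)
Squares mod 401: 156^1≡156, 156^2≡276, 156^4≡387, 156^8≡196, 156^16≡321, 156^32≡385, 156^64≡256
117 = 64 + 32 + 16 + 4 + 1, so 156^117 ≡ 256·385·321·387·156 ≡ 352 (mod 401)
196·352 = 68992 ≡ 20 (mod 401)
20 ≡ 20 (mod 401), so the signature is genuine.

yes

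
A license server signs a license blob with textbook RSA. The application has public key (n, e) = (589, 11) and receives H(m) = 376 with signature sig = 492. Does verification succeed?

sig^2 ≡ 492^2 = 242064 ≡ 574
sig^4 ≡ 574^2 = 329476 ≡ 225
sig^8 ≡ 225^2 = 50625 ≡ 560
11 = 8 + 2 + 1, so sig^11 ≡ 560·574·492 ≡ 213 (mod 589)
sig^11 mod 589 = 213, but H(m) = 376.

fails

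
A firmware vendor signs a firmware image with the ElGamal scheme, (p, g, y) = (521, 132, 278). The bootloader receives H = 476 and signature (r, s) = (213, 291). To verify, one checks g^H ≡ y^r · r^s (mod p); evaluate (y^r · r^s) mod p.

Squares mod 521: 278^1≡278, 278^2≡176, 278^4≡237, 278^8≡422, 278^16≡423, 278^32≡226, 278^64≡18, 278^128≡324
213 = 128 + 64 + 16 + 4 + 1, so 278^213 ≡ 324·18·423·237·278 ≡ 240 (mod 521)
Squares mod 521: 213^1≡213, 213^2≡42, 213^4≡201, 213^8≡284, 213^16≡422, 213^32≡423, 213^64≡226, 213^128≡18, 213^256≡324
291 = 256 + 32 + 2 + 1, so 213^291 ≡ 324·423·42·213 ≡ 497 (mod 521)
y^r · r^s ≡ 240·497 = 119280 ≡ 492 (mod 521)

492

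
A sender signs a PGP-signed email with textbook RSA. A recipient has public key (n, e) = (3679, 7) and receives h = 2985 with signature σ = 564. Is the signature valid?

σ^2 ≡ 564^2 = 318096 ≡ 1702
σ^4 ≡ 1702^2 = 2896804 ≡ 1431
7 = 4 + 2 + 1, so σ^7 ≡ 1431·1702·564 ≡ 2985 (mod 3679)
σ^7 mod 3679 = 2985 matches h.

valid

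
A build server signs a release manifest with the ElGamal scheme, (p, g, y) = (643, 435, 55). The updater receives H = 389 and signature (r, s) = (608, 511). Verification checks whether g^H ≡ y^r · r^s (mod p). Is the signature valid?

Left side g^H mod p:
435^2 = 189225 ≡ 183
435^4 ≡ 183^2 = 33489 ≡ 53
435^8 ≡ 53^2 = 2809 ≡ 237
435^16 ≡ 237^2 = 56169 ≡ 228
435^32 ≡ 228^2 = 51984 ≡ 544
435^64 ≡ 544^2 = 295936 ≡ 156
435^128 ≡ 156^2 = 24336 ≡ 545
435^256 ≡ 545^2 = 297025 ≡ 602
389 = 256 + 128 + 4 + 1, so 435^389 ≡ 602·545·53·435 ≡ 552 (mod 643)
Right side y^r · r^s mod p:
55^2 = 3025 ≡ 453
55^4 ≡ 453^2 = 205209 ≡ 92
55^8 ≡ 92^2 = 8464 ≡ 105
55^16 ≡ 105^2 = 11025 ≡ 94
55^32 ≡ 94^2 = 8836 ≡ 477
55^64 ≡ 477^2 = 227529 ≡ 550
55^128 ≡ 550^2 = 302500 ≡ 290
55^256 ≡ 290^2 = 84100 ≡ 510
55^512 ≡ 510^2 = 260100 ≡ 328
608 = 512 + 64 + 32, so 55^608 ≡ 328·550·477 ≡ 39 (mod 643)
608^2 = 369664 ≡ 582
608^4 ≡ 582^2 = 338724 ≡ 506
608^8 ≡ 506^2 = 256036 ≡ 122
608^16 ≡ 122^2 = 14884 ≡ 95
608^32 ≡ 95^2 = 9025 ≡ 23
608^64 ≡ 23^2 = 529
608^128 ≡ 529^2 = 279841 ≡ 136
608^256 ≡ 136^2 = 18496 ≡ 492
511 = 256 + 128 + 64 + 32 + 16 + 8 + 4 + 2 + 1, so 608^511 ≡ 492·136·529·23·95·122·506·582·608 ≡ 212 (mod 643)
39·212 = 8268 ≡ 552 (mod 643)
552 ≡ 552 (mod 643), so the signature is genuine.

valid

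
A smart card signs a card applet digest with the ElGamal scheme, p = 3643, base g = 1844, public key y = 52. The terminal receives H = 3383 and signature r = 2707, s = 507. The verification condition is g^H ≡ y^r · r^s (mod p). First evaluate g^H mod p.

1767

1844^2 = 3400336 ≡ 1417
1844^4 ≡ 1417^2 = 2007889 ≡ 596
1844^8 ≡ 596^2 = 355216 ≡ 1845
1844^16 ≡ 1845^2 = 3404025 ≡ 1463
1844^32 ≡ 1463^2 = 2140369 ≡ 1928
1844^64 ≡ 1928^2 = 3717184 ≡ 1324
1844^128 ≡ 1324^2 = 1752976 ≡ 693
1844^256 ≡ 693^2 = 480249 ≡ 3016
1844^512 ≡ 3016^2 = 9096256 ≡ 3328
1844^1024 ≡ 3328^2 = 11075584 ≡ 864
1844^2048 ≡ 864^2 = 746496 ≡ 3324
3383 = 2048 + 1024 + 256 + 32 + 16 + 4 + 2 + 1, so 1844^3383 ≡ 3324·864·3016·1928·1463·596·1417·1844 ≡ 1767 (mod 3643)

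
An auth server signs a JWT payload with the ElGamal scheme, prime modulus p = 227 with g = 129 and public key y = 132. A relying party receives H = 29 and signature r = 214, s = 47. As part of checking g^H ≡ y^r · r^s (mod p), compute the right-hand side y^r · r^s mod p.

132^2 = 17424 ≡ 172
132^4 ≡ 172^2 = 29584 ≡ 74
132^8 ≡ 74^2 = 5476 ≡ 28
132^16 ≡ 28^2 = 784 ≡ 103
132^32 ≡ 103^2 = 10609 ≡ 167
132^64 ≡ 167^2 = 27889 ≡ 195
132^128 ≡ 195^2 = 38025 ≡ 116
214 = 128 + 64 + 16 + 4 + 2, so 132^214 ≡ 116·195·103·74·172 ≡ 47 (mod 227)
214^2 = 45796 ≡ 169
214^4 ≡ 169^2 = 28561 ≡ 186
214^8 ≡ 186^2 = 34596 ≡ 92
214^16 ≡ 92^2 = 8464 ≡ 65
214^32 ≡ 65^2 = 4225 ≡ 139
47 = 32 + 8 + 4 + 2 + 1, so 214^47 ≡ 139·92·186·169·214 ≡ 213 (mod 227)
y^r · r^s ≡ 47·213 = 10011 ≡ 23 (mod 227)

23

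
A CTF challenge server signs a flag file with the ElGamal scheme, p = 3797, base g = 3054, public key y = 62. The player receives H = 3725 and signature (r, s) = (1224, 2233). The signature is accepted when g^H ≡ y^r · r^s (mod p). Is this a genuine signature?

genuine

Left side g^H mod p:
3054^2 = 9326916 ≡ 1484
3054^4 ≡ 1484^2 = 2202256 ≡ 3793
3054^8 ≡ 3793^2 = 14386849 ≡ 16
3054^16 ≡ 16^2 = 256
3054^32 ≡ 256^2 = 65536 ≡ 987
3054^64 ≡ 987^2 = 974169 ≡ 2137
3054^128 ≡ 2137^2 = 4566769 ≡ 2775
3054^256 ≡ 2775^2 = 7700625 ≡ 309
3054^512 ≡ 309^2 = 95481 ≡ 556
3054^1024 ≡ 556^2 = 309136 ≡ 1579
3054^2048 ≡ 1579^2 = 2493241 ≡ 2409
3725 = 2048 + 1024 + 512 + 128 + 8 + 4 + 1, so 3054^3725 ≡ 2409·1579·556·2775·16·3793·3054 ≡ 2359 (mod 3797)
Right side y^r · r^s mod p:
62^2 = 3844 ≡ 47
62^4 ≡ 47^2 = 2209
62^8 ≡ 2209^2 = 4879681 ≡ 536
62^16 ≡ 536^2 = 287296 ≡ 2521
62^32 ≡ 2521^2 = 6355441 ≡ 3060
62^64 ≡ 3060^2 = 9363600 ≡ 198
62^128 ≡ 198^2 = 39204 ≡ 1234
62^256 ≡ 1234^2 = 1522756 ≡ 159
62^512 ≡ 159^2 = 25281 ≡ 2499
62^1024 ≡ 2499^2 = 6245001 ≡ 2733
1224 = 1024 + 128 + 64 + 8, so 62^1224 ≡ 2733·1234·198·536 ≡ 315 (mod 3797)
1224^2 = 1498176 ≡ 2158
1224^4 ≡ 2158^2 = 4656964 ≡ 1842
1224^8 ≡ 1842^2 = 3392964 ≡ 2243
1224^16 ≡ 2243^2 = 5031049 ≡ 24
1224^32 ≡ 24^2 = 576
1224^64 ≡ 576^2 = 331776 ≡ 1437
1224^128 ≡ 1437^2 = 2064969 ≡ 3198
1224^256 ≡ 3198^2 = 10227204 ≡ 1883
1224^512 ≡ 1883^2 = 3545689 ≡ 3088
1224^1024 ≡ 3088^2 = 9535744 ≡ 1477
1224^2048 ≡ 1477^2 = 2181529 ≡ 2051
2233 = 2048 + 128 + 32 + 16 + 8 + 1, so 1224^2233 ≡ 2051·3198·576·24·2243·1224 ≡ 345 (mod 3797)
315·345 = 108675 ≡ 2359 (mod 3797)
2359 ≡ 2359 (mod 3797), so the signature is genuine.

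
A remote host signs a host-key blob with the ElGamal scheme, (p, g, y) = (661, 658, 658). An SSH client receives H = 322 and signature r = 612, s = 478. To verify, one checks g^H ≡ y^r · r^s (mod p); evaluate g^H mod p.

634

658^2 = 432964 ≡ 9
658^4 ≡ 9^2 = 81
658^8 ≡ 81^2 = 6561 ≡ 612
658^16 ≡ 612^2 = 374544 ≡ 418
658^32 ≡ 418^2 = 174724 ≡ 220
658^64 ≡ 220^2 = 48400 ≡ 147
658^128 ≡ 147^2 = 21609 ≡ 457
658^256 ≡ 457^2 = 208849 ≡ 634
322 = 256 + 64 + 2, so 658^322 ≡ 634·147·9 ≡ 634 (mod 661)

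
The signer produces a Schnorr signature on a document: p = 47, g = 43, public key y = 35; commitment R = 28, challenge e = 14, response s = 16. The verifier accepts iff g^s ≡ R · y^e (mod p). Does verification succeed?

g^s mod p:
43^16 mod 47 = 42
R · y^e mod p:
35^14 mod 47 = 25
28·25 = 700 ≡ 42 (mod 47)
42 ≡ 42 (mod 47); signature holds.

passes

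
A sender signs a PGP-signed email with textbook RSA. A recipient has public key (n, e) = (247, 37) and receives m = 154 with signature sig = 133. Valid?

no

sig^2 ≡ 133^2 = 17689 ≡ 152
sig^4 ≡ 152^2 = 23104 ≡ 133
sig^8 ≡ 133^2 = 17689 ≡ 152
sig^16 ≡ 152^2 = 23104 ≡ 133
sig^32 ≡ 133^2 = 17689 ≡ 152
37 = 32 + 4 + 1, so sig^37 ≡ 152·133·133 ≡ 133 (mod 247)
sig^37 mod 247 = 133, but m = 154.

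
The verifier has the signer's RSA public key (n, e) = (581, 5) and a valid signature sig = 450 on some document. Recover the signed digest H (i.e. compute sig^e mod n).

305

sig^5 mod 581 = 305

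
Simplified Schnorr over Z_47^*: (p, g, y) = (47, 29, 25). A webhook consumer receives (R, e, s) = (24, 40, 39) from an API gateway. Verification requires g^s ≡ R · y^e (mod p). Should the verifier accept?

reject

g^s mod p:
Squares mod 47: 29^1≡29, 29^2≡42, 29^4≡25, 29^8≡14, 29^16≡8, 29^32≡17
39 = 32 + 4 + 2 + 1, so 29^39 ≡ 17·25·42·29 ≡ 39 (mod 47)
R · y^e mod p:
Squares mod 47: 25^1≡25, 25^2≡14, 25^4≡8, 25^8≡17, 25^16≡7, 25^32≡2
40 = 32 + 8, so 25^40 ≡ 2·17 ≡ 34 (mod 47)
24·34 = 816 ≡ 17 (mod 47)
39 ≠ 17; the check fails.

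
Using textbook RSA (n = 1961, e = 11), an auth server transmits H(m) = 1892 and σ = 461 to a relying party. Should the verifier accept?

reject

σ^11 mod 1961 = 1808
σ^11 mod 1961 = 1808, but H(m) = 1892.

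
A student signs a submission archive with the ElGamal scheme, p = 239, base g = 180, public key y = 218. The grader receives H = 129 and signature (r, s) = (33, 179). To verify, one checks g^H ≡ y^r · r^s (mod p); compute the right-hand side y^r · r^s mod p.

196

Squares mod 239: 218^1≡218, 218^2≡202, 218^4≡174, 218^8≡162, 218^16≡193, 218^32≡204
33 = 32 + 1, so 218^33 ≡ 204·218 ≡ 18 (mod 239)
Squares mod 239: 33^1≡33, 33^2≡133, 33^4≡3, 33^8≡9, 33^16≡81, 33^32≡108, 33^64≡192, 33^128≡58
179 = 128 + 32 + 16 + 2 + 1, so 33^179 ≡ 58·108·81·133·33 ≡ 64 (mod 239)
y^r · r^s ≡ 18·64 = 1152 ≡ 196 (mod 239)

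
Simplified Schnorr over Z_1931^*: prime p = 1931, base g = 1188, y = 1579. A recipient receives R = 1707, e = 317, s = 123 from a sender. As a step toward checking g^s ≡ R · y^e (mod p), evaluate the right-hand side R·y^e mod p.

961

1579^2 = 2493241 ≡ 320
1579^4 ≡ 320^2 = 102400 ≡ 57
1579^8 ≡ 57^2 = 3249 ≡ 1318
1579^16 ≡ 1318^2 = 1737124 ≡ 1155
1579^32 ≡ 1155^2 = 1334025 ≡ 1635
1579^64 ≡ 1635^2 = 2673225 ≡ 721
1579^128 ≡ 721^2 = 519841 ≡ 402
1579^256 ≡ 402^2 = 161604 ≡ 1331
317 = 256 + 32 + 16 + 8 + 4 + 1, so 1579^317 ≡ 1331·1635·1155·1318·57·1579 ≡ 1125 (mod 1931)
R · y^e ≡ 1707·1125 = 1920375 ≡ 961 (mod 1931)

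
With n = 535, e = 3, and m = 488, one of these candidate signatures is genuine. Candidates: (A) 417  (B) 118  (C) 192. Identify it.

Candidate A: Squares mod 535: 417^1≡417, 417^2≡14; 3 = 2 + 1, so 417^3 ≡ 14·417 ≡ 488 (mod 535)
  → matches m = 488
Candidate B: Squares mod 535: 118^1≡118, 118^2≡14; 3 = 2 + 1, so 118^3 ≡ 14·118 ≡ 47 (mod 535)
Candidate C: Squares mod 535: 192^1≡192, 192^2≡484; 3 = 2 + 1, so 192^3 ≡ 484·192 ≡ 373 (mod 535)

A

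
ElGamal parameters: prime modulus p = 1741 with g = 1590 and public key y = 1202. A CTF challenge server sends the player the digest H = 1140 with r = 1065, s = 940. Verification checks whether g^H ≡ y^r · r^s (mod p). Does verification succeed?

Left side g^H mod p:
1590^1140 mod 1741 = 605
Right side y^r · r^s mod p:
1202^1065 mod 1741 = 1281
1065^940 mod 1741 = 176
1281·176 = 225456 ≡ 867 (mod 1741)
605 ≠ 867, so verification fails.

fails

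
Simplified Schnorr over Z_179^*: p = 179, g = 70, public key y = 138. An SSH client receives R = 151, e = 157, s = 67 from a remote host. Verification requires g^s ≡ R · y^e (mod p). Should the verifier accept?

g^s mod p:
Squares mod 179: 70^1≡70, 70^2≡67, 70^4≡14, 70^8≡17, 70^16≡110, 70^32≡107, 70^64≡172
67 = 64 + 2 + 1, so 70^67 ≡ 172·67·70 ≡ 106 (mod 179)
R · y^e mod p:
Squares mod 179: 138^1≡138, 138^2≡70, 138^4≡67, 138^8≡14, 138^16≡17, 138^32≡110, 138^64≡107, 138^128≡172
157 = 128 + 16 + 8 + 4 + 1, so 138^157 ≡ 172·17·14·67·138 ≡ 9 (mod 179)
151·9 = 1359 ≡ 106 (mod 179)
106 ≡ 106 (mod 179); signature holds.

accept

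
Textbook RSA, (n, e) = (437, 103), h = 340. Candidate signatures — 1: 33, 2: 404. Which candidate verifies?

Candidate 1: 33^2 = 1089 ≡ 215; 33^4 ≡ 215^2 = 46225 ≡ 340; 33^8 ≡ 340^2 = 115600 ≡ 232; 33^16 ≡ 232^2 = 53824 ≡ 73; 33^32 ≡ 73^2 = 5329 ≡ 85; 33^64 ≡ 85^2 = 7225 ≡ 233; 103 = 64 + 32 + 4 + 2 + 1, so 33^103 ≡ 233·85·340·215·33 ≡ 97 (mod 437)
Candidate 2: 404^2 = 163216 ≡ 215; 404^4 ≡ 215^2 = 46225 ≡ 340; 404^8 ≡ 340^2 = 115600 ≡ 232; 404^16 ≡ 232^2 = 53824 ≡ 73; 404^32 ≡ 73^2 = 5329 ≡ 85; 404^64 ≡ 85^2 = 7225 ≡ 233; 103 = 64 + 32 + 4 + 2 + 1, so 404^103 ≡ 233·85·340·215·404 ≡ 340 (mod 437)
  → matches h = 340

2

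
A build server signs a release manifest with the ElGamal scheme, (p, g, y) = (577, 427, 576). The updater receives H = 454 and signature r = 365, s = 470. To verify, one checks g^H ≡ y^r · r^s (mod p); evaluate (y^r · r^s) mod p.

576^2 = 331776 ≡ 1
576^4 ≡ 1^2 = 1
576^8 ≡ 1^2 = 1
576^16 ≡ 1^2 = 1
576^32 ≡ 1^2 = 1
576^64 ≡ 1^2 = 1
576^128 ≡ 1^2 = 1
576^256 ≡ 1^2 = 1
365 = 256 + 64 + 32 + 8 + 4 + 1, so 576^365 ≡ 1·1·1·1·1·576 ≡ 576 (mod 577)
365^2 = 133225 ≡ 515
365^4 ≡ 515^2 = 265225 ≡ 382
365^8 ≡ 382^2 = 145924 ≡ 520
365^16 ≡ 520^2 = 270400 ≡ 364
365^32 ≡ 364^2 = 132496 ≡ 363
365^64 ≡ 363^2 = 131769 ≡ 213
365^128 ≡ 213^2 = 45369 ≡ 363
365^256 ≡ 363^2 = 131769 ≡ 213
470 = 256 + 128 + 64 + 16 + 4 + 2, so 365^470 ≡ 213·363·213·364·382·515 ≡ 569 (mod 577)
y^r · r^s ≡ 576·569 = 327744 ≡ 8 (mod 577)

8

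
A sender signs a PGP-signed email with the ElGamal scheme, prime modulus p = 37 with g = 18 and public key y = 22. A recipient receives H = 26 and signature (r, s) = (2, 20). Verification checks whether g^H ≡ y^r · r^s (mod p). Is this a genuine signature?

genuine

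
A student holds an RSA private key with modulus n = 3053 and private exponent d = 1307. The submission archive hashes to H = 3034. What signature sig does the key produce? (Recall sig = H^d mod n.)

H^2 ≡ 3034^2 = 9205156 ≡ 361
H^4 ≡ 361^2 = 130321 ≡ 2095
H^8 ≡ 2095^2 = 4389025 ≡ 1864
H^16 ≡ 1864^2 = 3474496 ≡ 182
H^32 ≡ 182^2 = 33124 ≡ 2594
H^64 ≡ 2594^2 = 6728836 ≡ 24
H^128 ≡ 24^2 = 576
H^256 ≡ 576^2 = 331776 ≡ 2052
H^512 ≡ 2052^2 = 4210704 ≡ 617
H^1024 ≡ 617^2 = 380689 ≡ 2117
1307 = 1024 + 256 + 16 + 8 + 2 + 1, so H^1307 ≡ 2117·2052·182·1864·361·3034 ≡ 701 (mod 3053)

701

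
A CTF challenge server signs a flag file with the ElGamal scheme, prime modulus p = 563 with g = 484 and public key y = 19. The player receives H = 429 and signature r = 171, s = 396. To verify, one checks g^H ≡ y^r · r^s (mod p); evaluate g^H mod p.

484^429 mod 563 = 133

133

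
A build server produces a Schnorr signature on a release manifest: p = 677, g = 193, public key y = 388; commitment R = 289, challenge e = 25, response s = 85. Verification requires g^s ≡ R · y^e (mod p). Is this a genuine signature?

forged

g^s mod p:
Squares mod 677: 193^1≡193, 193^2≡14, 193^4≡196, 193^8≡504, 193^16≡141, 193^32≡248, 193^64≡574
85 = 64 + 16 + 4 + 1, so 193^85 ≡ 574·141·196·193 ≡ 655 (mod 677)
R · y^e mod p:
Squares mod 677: 388^1≡388, 388^2≡250, 388^4≡216, 388^8≡620, 388^16≡541
25 = 16 + 8 + 1, so 388^25 ≡ 541·620·388 ≡ 542 (mod 677)
289·542 = 156638 ≡ 251 (mod 677)
655 ≠ 251; the check fails.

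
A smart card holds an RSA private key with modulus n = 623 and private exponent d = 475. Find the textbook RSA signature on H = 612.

Squares mod 623: H^1≡612, H^2≡121, H^4≡312, H^8≡156, H^16≡39, H^32≡275, H^64≡242, H^128≡2, H^256≡4
475 = 256 + 128 + 64 + 16 + 8 + 2 + 1, so H^475 ≡ 4·2·242·39·156·121·612 ≡ 388 (mod 623)

388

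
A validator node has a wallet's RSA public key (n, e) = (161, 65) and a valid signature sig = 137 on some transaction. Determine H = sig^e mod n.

114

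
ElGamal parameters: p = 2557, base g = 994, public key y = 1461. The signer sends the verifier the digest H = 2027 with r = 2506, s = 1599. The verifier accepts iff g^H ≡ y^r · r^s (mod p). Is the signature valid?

Left side g^H mod p:
994^2 = 988036 ≡ 1034
994^4 ≡ 1034^2 = 1069156 ≡ 330
994^8 ≡ 330^2 = 108900 ≡ 1506
994^16 ≡ 1506^2 = 2268036 ≡ 2534
994^32 ≡ 2534^2 = 6421156 ≡ 529
994^64 ≡ 529^2 = 279841 ≡ 1128
994^128 ≡ 1128^2 = 1272384 ≡ 1555
994^256 ≡ 1555^2 = 2418025 ≡ 1660
994^512 ≡ 1660^2 = 2755600 ≡ 1711
994^1024 ≡ 1711^2 = 2927521 ≡ 2313
2027 = 1024 + 512 + 256 + 128 + 64 + 32 + 8 + 2 + 1, so 994^2027 ≡ 2313·1711·1660·1555·1128·529·1506·1034·994 ≡ 1844 (mod 2557)
Right side y^r · r^s mod p:
1461^2 = 2134521 ≡ 1983
1461^4 ≡ 1983^2 = 3932289 ≡ 2180
1461^8 ≡ 2180^2 = 4752400 ≡ 1494
1461^16 ≡ 1494^2 = 2232036 ≡ 2332
1461^32 ≡ 2332^2 = 5438224 ≡ 2042
1461^64 ≡ 2042^2 = 4169764 ≡ 1854
1461^128 ≡ 1854^2 = 3437316 ≡ 708
1461^256 ≡ 708^2 = 501264 ≡ 92
1461^512 ≡ 92^2 = 8464 ≡ 793
1461^1024 ≡ 793^2 = 628849 ≡ 2384
1461^2048 ≡ 2384^2 = 5683456 ≡ 1802
2506 = 2048 + 256 + 128 + 64 + 8 + 2, so 1461^2506 ≡ 1802·92·708·1854·1494·1983 ≡ 925 (mod 2557)
2506^2 = 6280036 ≡ 44
2506^4 ≡ 44^2 = 1936
2506^8 ≡ 1936^2 = 3748096 ≡ 2091
2506^16 ≡ 2091^2 = 4372281 ≡ 2368
2506^32 ≡ 2368^2 = 5607424 ≡ 2480
2506^64 ≡ 2480^2 = 6150400 ≡ 815
2506^128 ≡ 815^2 = 664225 ≡ 1962
2506^256 ≡ 1962^2 = 3849444 ≡ 1159
2506^512 ≡ 1159^2 = 1343281 ≡ 856
2506^1024 ≡ 856^2 = 732736 ≡ 1434
1599 = 1024 + 512 + 32 + 16 + 8 + 4 + 2 + 1, so 2506^1599 ≡ 1434·856·2480·2368·2091·1936·44·2506 ≡ 2512 (mod 2557)
925·2512 = 2323600 ≡ 1844 (mod 2557)
1844 ≡ 1844 (mod 2557), so the signature is genuine.

valid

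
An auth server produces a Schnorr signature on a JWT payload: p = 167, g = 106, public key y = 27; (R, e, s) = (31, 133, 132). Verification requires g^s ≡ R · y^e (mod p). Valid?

yes

g^s mod p:
106^2 = 11236 ≡ 47
106^4 ≡ 47^2 = 2209 ≡ 38
106^8 ≡ 38^2 = 1444 ≡ 108
106^16 ≡ 108^2 = 11664 ≡ 141
106^32 ≡ 141^2 = 19881 ≡ 8
106^64 ≡ 8^2 = 64
106^128 ≡ 64^2 = 4096 ≡ 88
132 = 128 + 4, so 106^132 ≡ 88·38 ≡ 4 (mod 167)
R · y^e mod p:
27^2 = 729 ≡ 61
27^4 ≡ 61^2 = 3721 ≡ 47
27^8 ≡ 47^2 = 2209 ≡ 38
27^16 ≡ 38^2 = 1444 ≡ 108
27^32 ≡ 108^2 = 11664 ≡ 141
27^64 ≡ 141^2 = 19881 ≡ 8
27^128 ≡ 8^2 = 64
133 = 128 + 4 + 1, so 27^133 ≡ 64·47·27 ≡ 54 (mod 167)
31·54 = 1674 ≡ 4 (mod 167)
4 ≡ 4 (mod 167); signature holds.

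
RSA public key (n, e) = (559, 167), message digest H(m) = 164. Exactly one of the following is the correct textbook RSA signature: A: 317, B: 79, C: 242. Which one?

A

Candidate A: Squares mod 559: 317^1≡317, 317^2≡428, 317^4≡391, 317^8≡274, 317^16≡170, 317^32≡391, 317^64≡274, 317^128≡170; 167 = 128 + 32 + 4 + 2 + 1, so 317^167 ≡ 170·391·391·428·317 ≡ 164 (mod 559)
  → matches H(m) = 164
Candidate B: Squares mod 559: 79^1≡79, 79^2≡92, 79^4≡79, 79^8≡92, 79^16≡79, 79^32≡92, 79^64≡79, 79^128≡92; 167 = 128 + 32 + 4 + 2 + 1, so 79^167 ≡ 92·92·79·92·79 ≡ 92 (mod 559)
Candidate C: Squares mod 559: 242^1≡242, 242^2≡428, 242^4≡391, 242^8≡274, 242^16≡170, 242^32≡391, 242^64≡274, 242^128≡170; 167 = 128 + 32 + 4 + 2 + 1, so 242^167 ≡ 170·391·391·428·242 ≡ 395 (mod 559)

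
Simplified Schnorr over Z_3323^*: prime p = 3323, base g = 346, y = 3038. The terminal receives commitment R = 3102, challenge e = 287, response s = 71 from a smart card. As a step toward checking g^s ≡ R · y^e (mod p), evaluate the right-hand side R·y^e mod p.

3228

3038^2 = 9229444 ≡ 1473
3038^4 ≡ 1473^2 = 2169729 ≡ 3133
3038^8 ≡ 3133^2 = 9815689 ≡ 2870
3038^16 ≡ 2870^2 = 8236900 ≡ 2506
3038^32 ≡ 2506^2 = 6280036 ≡ 2889
3038^64 ≡ 2889^2 = 8346321 ≡ 2268
3038^128 ≡ 2268^2 = 5143824 ≡ 3143
3038^256 ≡ 3143^2 = 9878449 ≡ 2493
287 = 256 + 16 + 8 + 4 + 2 + 1, so 3038^287 ≡ 2493·2506·2870·3133·1473·3038 ≡ 1068 (mod 3323)
R · y^e ≡ 3102·1068 = 3312936 ≡ 3228 (mod 3323)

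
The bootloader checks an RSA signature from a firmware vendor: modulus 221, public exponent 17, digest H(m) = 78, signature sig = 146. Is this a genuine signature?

sig^2 ≡ 146^2 = 21316 ≡ 100
sig^4 ≡ 100^2 = 10000 ≡ 55
sig^8 ≡ 55^2 = 3025 ≡ 152
sig^16 ≡ 152^2 = 23104 ≡ 120
17 = 16 + 1, so sig^17 ≡ 120·146 ≡ 61 (mod 221)
61 ≠ 78, so verification fails.

forged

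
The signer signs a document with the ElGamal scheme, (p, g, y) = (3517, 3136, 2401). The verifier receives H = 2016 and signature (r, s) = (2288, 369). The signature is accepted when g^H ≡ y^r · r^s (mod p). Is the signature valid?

invalid

Left side g^H mod p:
3136^2016 mod 3517 = 3420
Right side y^r · r^s mod p:
2401^2288 mod 3517 = 1449
2288^369 mod 3517 = 867
1449·867 = 1256283 ≡ 714 (mod 3517)
3420 ≠ 714, so verification fails.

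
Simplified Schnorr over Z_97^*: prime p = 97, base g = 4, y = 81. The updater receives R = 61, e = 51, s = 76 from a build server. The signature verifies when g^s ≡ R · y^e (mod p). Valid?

no

g^s mod p:
4^2 = 16
4^4 ≡ 16^2 = 256 ≡ 62
4^8 ≡ 62^2 = 3844 ≡ 61
4^16 ≡ 61^2 = 3721 ≡ 35
4^32 ≡ 35^2 = 1225 ≡ 61
4^64 ≡ 61^2 = 3721 ≡ 35
76 = 64 + 8 + 4, so 4^76 ≡ 35·61·62 ≡ 62 (mod 97)
R · y^e mod p:
81^2 = 6561 ≡ 62
81^4 ≡ 62^2 = 3844 ≡ 61
81^8 ≡ 61^2 = 3721 ≡ 35
81^16 ≡ 35^2 = 1225 ≡ 61
81^32 ≡ 61^2 = 3721 ≡ 35
51 = 32 + 16 + 2 + 1, so 81^51 ≡ 35·61·62·81 ≡ 75 (mod 97)
61·75 = 4575 ≡ 16 (mod 97)
62 ≠ 16; the check fails.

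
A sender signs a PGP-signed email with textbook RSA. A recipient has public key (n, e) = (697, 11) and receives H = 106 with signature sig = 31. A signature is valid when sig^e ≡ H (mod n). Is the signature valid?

invalid

Squares mod 697: sig^1≡31, sig^2≡264, sig^4≡693, sig^8≡16
11 = 8 + 2 + 1, so sig^11 ≡ 16·264·31 ≡ 605 (mod 697)
sig^11 mod 697 = 605, but H = 106.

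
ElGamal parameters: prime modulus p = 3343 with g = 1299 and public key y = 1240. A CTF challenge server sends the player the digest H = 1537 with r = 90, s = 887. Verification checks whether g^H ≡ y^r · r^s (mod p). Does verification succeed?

Left side g^H mod p:
1299^1537 mod 3343 = 1498
Right side y^r · r^s mod p:
1240^90 mod 3343 = 570
90^887 mod 3343 = 2548
570·2548 = 1452360 ≡ 1498 (mod 3343)
1498 ≡ 1498 (mod 3343), so the signature is genuine.

passes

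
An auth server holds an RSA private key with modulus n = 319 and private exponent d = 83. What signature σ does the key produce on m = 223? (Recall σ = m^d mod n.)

m^2 ≡ 223^2 = 49729 ≡ 284
m^4 ≡ 284^2 = 80656 ≡ 268
m^8 ≡ 268^2 = 71824 ≡ 49
m^16 ≡ 49^2 = 2401 ≡ 168
m^32 ≡ 168^2 = 28224 ≡ 152
m^64 ≡ 152^2 = 23104 ≡ 136
83 = 64 + 16 + 2 + 1, so m^83 ≡ 136·168·284·223 ≡ 16 (mod 319)

16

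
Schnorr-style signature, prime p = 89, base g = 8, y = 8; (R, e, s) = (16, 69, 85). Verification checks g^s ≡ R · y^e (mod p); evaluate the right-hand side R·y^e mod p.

4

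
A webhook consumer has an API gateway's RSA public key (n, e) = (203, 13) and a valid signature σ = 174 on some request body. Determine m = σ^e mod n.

174

Squares mod 203: σ^1≡174, σ^2≡29, σ^4≡29, σ^8≡29
13 = 8 + 4 + 1, so σ^13 ≡ 29·29·174 ≡ 174 (mod 203)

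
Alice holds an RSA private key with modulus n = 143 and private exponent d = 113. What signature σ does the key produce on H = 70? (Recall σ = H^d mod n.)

31

Squares mod 143: H^1≡70, H^2≡38, H^4≡14, H^8≡53, H^16≡92, H^32≡27, H^64≡14
113 = 64 + 32 + 16 + 1, so H^113 ≡ 14·27·92·70 ≡ 31 (mod 143)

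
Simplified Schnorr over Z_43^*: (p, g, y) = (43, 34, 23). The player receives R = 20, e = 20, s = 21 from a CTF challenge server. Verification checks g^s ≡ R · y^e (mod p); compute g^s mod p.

42

Squares mod 43: 34^1≡34, 34^2≡38, 34^4≡25, 34^8≡23, 34^16≡13
21 = 16 + 4 + 1, so 34^21 ≡ 13·25·34 ≡ 42 (mod 43)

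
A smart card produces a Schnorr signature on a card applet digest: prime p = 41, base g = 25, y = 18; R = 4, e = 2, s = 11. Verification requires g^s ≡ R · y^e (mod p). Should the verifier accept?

accept

g^s mod p:
25^2 = 625 ≡ 10
25^4 ≡ 10^2 = 100 ≡ 18
25^8 ≡ 18^2 = 324 ≡ 37
11 = 8 + 2 + 1, so 25^11 ≡ 37·10·25 ≡ 25 (mod 41)
R · y^e mod p:
18^2 = 324 ≡ 37
4·37 = 148 ≡ 25 (mod 41)
25 ≡ 25 (mod 41); signature holds.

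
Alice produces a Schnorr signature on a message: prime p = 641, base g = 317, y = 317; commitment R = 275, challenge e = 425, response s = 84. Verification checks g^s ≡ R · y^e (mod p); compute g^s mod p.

Squares mod 641: 317^1≡317, 317^2≡493, 317^4≡110, 317^8≡562, 317^16≡472, 317^32≡357, 317^64≡531
84 = 64 + 16 + 4, so 317^84 ≡ 531·472·110 ≡ 110 (mod 641)

110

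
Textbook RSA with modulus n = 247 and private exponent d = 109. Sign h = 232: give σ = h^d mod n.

232

h^109 mod 247 = 232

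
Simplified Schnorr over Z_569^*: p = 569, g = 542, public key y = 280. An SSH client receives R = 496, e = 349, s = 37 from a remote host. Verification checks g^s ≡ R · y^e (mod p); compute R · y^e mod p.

24

Squares mod 569: 280^1≡280, 280^2≡447, 280^4≡90, 280^8≡134, 280^16≡317, 280^32≡345, 280^64≡104, 280^128≡5, 280^256≡25
349 = 256 + 64 + 16 + 8 + 4 + 1, so 280^349 ≡ 25·104·317·134·90·280 ≡ 101 (mod 569)
R · y^e ≡ 496·101 = 50096 ≡ 24 (mod 569)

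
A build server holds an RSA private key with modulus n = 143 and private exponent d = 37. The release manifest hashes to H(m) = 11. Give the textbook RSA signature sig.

(H(m))^2 ≡ 11^2 = 121
(H(m))^4 ≡ 121^2 = 14641 ≡ 55
(H(m))^8 ≡ 55^2 = 3025 ≡ 22
(H(m))^16 ≡ 22^2 = 484 ≡ 55
(H(m))^32 ≡ 55^2 = 3025 ≡ 22
37 = 32 + 4 + 1, so (H(m))^37 ≡ 22·55·11 ≡ 11 (mod 143)

11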